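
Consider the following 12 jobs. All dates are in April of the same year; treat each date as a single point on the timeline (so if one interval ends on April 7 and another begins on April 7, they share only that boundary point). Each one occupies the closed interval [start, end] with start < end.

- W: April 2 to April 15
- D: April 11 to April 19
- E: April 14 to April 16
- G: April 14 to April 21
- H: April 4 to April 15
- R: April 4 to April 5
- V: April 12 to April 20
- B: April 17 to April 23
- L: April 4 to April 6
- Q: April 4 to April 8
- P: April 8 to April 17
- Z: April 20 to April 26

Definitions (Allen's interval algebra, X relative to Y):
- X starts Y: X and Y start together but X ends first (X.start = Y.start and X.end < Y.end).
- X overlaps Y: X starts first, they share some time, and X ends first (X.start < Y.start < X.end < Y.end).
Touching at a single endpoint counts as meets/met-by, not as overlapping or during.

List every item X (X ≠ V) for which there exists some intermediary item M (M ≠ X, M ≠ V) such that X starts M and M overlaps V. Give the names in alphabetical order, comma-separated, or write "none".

Target V = [April 12, April 20].
Intermediaries M with M overlaps V: D, H, P, W.
Via D — items with X starts D: none.
Via H — items with X starts H: L, Q, R.
Via P — items with X starts P: none.
Via W — items with X starts W: none.
Union: L, Q, R.

L, Q, R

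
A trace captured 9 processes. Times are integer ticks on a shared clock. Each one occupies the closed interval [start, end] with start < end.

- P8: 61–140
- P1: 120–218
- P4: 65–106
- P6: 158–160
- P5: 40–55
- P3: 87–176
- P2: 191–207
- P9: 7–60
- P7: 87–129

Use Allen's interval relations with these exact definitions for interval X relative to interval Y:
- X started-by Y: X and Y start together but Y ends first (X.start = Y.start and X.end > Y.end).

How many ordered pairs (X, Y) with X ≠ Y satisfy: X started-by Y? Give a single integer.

Checking all 72 ordered pairs for relation 'started-by'; matching pairs in alphabetical order:
(P3, P7): P3 started-by P7 ✓
Count: 1.

1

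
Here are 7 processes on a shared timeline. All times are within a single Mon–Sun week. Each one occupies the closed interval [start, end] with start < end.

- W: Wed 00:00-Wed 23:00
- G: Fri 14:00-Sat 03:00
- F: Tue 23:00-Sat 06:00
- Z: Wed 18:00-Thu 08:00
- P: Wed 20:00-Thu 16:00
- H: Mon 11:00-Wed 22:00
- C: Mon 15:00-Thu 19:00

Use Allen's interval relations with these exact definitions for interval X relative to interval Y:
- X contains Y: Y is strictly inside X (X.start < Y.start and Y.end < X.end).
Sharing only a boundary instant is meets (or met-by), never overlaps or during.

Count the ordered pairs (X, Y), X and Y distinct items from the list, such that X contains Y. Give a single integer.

Checking all 42 ordered pairs for relation 'contains'; matching pairs in alphabetical order:
(C, P): C contains P ✓
(C, W): C contains W ✓
(C, Z): C contains Z ✓
(F, G): F contains G ✓
(F, P): F contains P ✓
(F, W): F contains W ✓
(F, Z): F contains Z ✓
Count: 7.

7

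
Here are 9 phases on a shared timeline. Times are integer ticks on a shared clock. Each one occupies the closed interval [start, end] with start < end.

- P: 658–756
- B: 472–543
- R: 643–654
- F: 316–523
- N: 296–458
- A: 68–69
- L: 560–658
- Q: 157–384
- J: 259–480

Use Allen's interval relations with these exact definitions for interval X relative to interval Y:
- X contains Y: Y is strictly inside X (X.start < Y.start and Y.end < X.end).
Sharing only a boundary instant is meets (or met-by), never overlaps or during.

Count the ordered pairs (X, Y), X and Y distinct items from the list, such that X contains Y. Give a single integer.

Checking all 72 ordered pairs for relation 'contains'; matching pairs in alphabetical order:
(J, N): J contains N ✓
(L, R): L contains R ✓
Count: 2.

2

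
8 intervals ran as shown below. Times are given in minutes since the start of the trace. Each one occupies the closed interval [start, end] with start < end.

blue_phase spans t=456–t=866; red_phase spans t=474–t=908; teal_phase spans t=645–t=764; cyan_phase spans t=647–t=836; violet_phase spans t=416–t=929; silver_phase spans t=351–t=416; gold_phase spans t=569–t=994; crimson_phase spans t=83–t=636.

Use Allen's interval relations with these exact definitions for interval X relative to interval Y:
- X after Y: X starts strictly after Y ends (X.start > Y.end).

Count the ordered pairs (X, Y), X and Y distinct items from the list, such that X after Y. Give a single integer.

Checking all 56 ordered pairs for relation 'after'; matching pairs in alphabetical order:
(blue_phase, silver_phase): blue_phase after silver_phase ✓
(cyan_phase, crimson_phase): cyan_phase after crimson_phase ✓
(cyan_phase, silver_phase): cyan_phase after silver_phase ✓
(gold_phase, silver_phase): gold_phase after silver_phase ✓
(red_phase, silver_phase): red_phase after silver_phase ✓
(teal_phase, crimson_phase): teal_phase after crimson_phase ✓
(teal_phase, silver_phase): teal_phase after silver_phase ✓
Count: 7.

7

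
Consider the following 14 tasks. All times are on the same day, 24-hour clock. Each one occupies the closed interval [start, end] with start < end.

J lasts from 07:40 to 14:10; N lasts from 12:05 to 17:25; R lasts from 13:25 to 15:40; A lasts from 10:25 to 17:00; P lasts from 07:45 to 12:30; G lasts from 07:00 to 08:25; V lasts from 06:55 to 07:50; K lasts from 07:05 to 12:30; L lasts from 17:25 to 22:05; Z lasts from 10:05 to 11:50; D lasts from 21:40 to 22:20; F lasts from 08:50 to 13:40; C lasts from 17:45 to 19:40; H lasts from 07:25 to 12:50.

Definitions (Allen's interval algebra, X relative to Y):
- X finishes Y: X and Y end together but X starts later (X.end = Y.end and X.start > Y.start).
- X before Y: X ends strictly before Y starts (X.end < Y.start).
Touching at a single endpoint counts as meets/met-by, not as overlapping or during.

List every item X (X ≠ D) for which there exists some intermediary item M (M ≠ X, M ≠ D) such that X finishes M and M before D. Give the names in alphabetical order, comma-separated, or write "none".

P

Target D = [21:40, 22:20].
Intermediaries M with M before D: A, C, F, G, H, J, K, N, P, R, V, Z.
Via A — items with X finishes A: none.
Via C — items with X finishes C: none.
Via F — items with X finishes F: none.
Via G — items with X finishes G: none.
Via H — items with X finishes H: none.
Via J — items with X finishes J: none.
Via K — items with X finishes K: P.
Via N — items with X finishes N: none.
Via P — items with X finishes P: none.
Via R — items with X finishes R: none.
Via V — items with X finishes V: none.
Via Z — items with X finishes Z: none.
Union: P.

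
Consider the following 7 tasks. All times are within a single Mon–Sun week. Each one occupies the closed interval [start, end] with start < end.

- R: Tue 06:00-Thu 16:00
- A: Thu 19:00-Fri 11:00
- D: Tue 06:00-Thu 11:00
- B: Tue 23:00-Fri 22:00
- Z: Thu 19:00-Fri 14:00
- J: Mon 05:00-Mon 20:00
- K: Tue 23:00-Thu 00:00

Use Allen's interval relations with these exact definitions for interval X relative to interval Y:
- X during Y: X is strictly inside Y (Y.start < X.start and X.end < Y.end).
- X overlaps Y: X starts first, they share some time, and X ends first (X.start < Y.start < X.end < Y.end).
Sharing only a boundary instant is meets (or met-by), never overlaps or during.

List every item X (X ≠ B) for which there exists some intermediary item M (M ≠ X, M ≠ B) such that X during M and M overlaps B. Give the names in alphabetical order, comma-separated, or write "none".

K

Target B = [Tue 23:00, Fri 22:00].
Intermediaries M with M overlaps B: D, R.
Via D — items with X during D: K.
Via R — items with X during R: K.
Union: K.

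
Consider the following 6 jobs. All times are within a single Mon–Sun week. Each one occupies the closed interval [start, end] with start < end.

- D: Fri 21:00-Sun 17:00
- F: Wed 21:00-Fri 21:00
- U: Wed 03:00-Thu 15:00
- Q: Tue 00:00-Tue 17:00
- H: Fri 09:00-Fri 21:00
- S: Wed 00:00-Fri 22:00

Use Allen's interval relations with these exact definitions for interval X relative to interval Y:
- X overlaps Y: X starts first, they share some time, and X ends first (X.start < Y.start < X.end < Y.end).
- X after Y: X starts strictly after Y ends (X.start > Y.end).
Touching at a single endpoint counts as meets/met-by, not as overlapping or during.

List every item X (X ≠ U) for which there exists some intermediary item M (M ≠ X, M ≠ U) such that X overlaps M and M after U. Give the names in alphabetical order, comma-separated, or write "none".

S

Target U = [Wed 03:00, Thu 15:00].
Intermediaries M with M after U: D, H.
Via D — items with X overlaps D: S.
Via H — items with X overlaps H: none.
Union: S.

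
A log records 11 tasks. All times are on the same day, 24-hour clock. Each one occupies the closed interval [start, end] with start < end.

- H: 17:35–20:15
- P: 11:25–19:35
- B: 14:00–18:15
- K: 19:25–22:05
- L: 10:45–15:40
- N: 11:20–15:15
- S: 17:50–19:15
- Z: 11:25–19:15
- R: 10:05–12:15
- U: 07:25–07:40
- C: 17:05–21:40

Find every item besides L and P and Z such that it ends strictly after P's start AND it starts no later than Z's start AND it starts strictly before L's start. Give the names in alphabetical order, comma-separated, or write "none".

R

Conditions: its end is strictly after P's start (X.end > 11:25) AND its start is no later than Z's start (X.start <= 11:25) AND its start is strictly before L's start (X.start < 10:45).
B: end 18:15 > 11:25? ✓; start 14:00 <= 11:25? ✗; start 14:00 < 10:45? ✗ → no.
C: end 21:40 > 11:25? ✓; start 17:05 <= 11:25? ✗; start 17:05 < 10:45? ✗ → no.
H: end 20:15 > 11:25? ✓; start 17:35 <= 11:25? ✗; start 17:35 < 10:45? ✗ → no.
K: end 22:05 > 11:25? ✓; start 19:25 <= 11:25? ✗; start 19:25 < 10:45? ✗ → no.
N: end 15:15 > 11:25? ✓; start 11:20 <= 11:25? ✓; start 11:20 < 10:45? ✗ → no.
R: end 12:15 > 11:25? ✓; start 10:05 <= 11:25? ✓; start 10:05 < 10:45? ✓ → yes.
S: end 19:15 > 11:25? ✓; start 17:50 <= 11:25? ✗; start 17:50 < 10:45? ✗ → no.
U: end 07:40 > 11:25? ✗; start 07:25 <= 11:25? ✓; start 07:25 < 10:45? ✓ → no.
Result: R.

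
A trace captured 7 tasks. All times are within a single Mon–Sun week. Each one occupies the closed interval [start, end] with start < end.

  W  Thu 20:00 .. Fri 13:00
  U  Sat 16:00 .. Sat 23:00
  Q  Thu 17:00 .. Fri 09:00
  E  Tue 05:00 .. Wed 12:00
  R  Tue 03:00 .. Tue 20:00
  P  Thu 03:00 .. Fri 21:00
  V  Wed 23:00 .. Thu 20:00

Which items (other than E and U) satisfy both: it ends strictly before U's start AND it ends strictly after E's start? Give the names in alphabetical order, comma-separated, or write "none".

Conditions: its end is strictly before U's start (X.end < Sat 16:00) AND its end is strictly after E's start (X.end > Tue 05:00).
P: end Fri 21:00 < Sat 16:00? ✓; end Fri 21:00 > Tue 05:00? ✓ → yes.
Q: end Fri 09:00 < Sat 16:00? ✓; end Fri 09:00 > Tue 05:00? ✓ → yes.
R: end Tue 20:00 < Sat 16:00? ✓; end Tue 20:00 > Tue 05:00? ✓ → yes.
V: end Thu 20:00 < Sat 16:00? ✓; end Thu 20:00 > Tue 05:00? ✓ → yes.
W: end Fri 13:00 < Sat 16:00? ✓; end Fri 13:00 > Tue 05:00? ✓ → yes.
Result: P, Q, R, V, W.

P, Q, R, V, W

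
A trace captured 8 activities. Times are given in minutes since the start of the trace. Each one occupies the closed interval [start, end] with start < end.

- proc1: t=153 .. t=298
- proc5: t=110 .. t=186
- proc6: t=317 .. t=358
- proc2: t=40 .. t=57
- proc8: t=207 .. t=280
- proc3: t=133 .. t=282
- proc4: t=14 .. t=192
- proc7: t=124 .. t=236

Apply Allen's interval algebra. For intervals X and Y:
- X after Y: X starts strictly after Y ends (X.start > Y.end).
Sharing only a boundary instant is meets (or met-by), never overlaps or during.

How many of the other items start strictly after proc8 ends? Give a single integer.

Target proc8 = [t=207, t=280].
proc1 [t=153, t=298] → contains → no.
proc2 [t=40, t=57] → before → no.
proc3 [t=133, t=282] → contains → no.
proc4 [t=14, t=192] → before → no.
proc5 [t=110, t=186] → before → no.
proc6 [t=317, t=358] → after → counts.
proc7 [t=124, t=236] → overlaps → no.
Total: 1.

1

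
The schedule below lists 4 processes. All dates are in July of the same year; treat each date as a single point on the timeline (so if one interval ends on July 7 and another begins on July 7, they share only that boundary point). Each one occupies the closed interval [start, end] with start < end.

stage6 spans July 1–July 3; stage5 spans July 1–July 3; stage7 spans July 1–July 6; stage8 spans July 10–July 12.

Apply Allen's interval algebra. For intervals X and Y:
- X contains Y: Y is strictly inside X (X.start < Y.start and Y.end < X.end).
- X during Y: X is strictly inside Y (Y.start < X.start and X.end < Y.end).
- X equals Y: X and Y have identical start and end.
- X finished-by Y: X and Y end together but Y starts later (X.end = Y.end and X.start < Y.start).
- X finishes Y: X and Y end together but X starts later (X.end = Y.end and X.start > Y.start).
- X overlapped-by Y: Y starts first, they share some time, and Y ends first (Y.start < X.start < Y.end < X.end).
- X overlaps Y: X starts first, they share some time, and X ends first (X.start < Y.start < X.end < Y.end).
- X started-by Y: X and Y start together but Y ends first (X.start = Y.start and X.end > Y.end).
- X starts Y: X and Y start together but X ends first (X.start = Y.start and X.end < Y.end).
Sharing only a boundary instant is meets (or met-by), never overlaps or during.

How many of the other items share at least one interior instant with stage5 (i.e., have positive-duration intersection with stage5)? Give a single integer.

Target stage5 = [July 1, July 3].
stage6 [July 1, July 3] → equals → counts.
stage7 [July 1, July 6] → started-by → counts.
stage8 [July 10, July 12] → after → no.
Total: 2.

2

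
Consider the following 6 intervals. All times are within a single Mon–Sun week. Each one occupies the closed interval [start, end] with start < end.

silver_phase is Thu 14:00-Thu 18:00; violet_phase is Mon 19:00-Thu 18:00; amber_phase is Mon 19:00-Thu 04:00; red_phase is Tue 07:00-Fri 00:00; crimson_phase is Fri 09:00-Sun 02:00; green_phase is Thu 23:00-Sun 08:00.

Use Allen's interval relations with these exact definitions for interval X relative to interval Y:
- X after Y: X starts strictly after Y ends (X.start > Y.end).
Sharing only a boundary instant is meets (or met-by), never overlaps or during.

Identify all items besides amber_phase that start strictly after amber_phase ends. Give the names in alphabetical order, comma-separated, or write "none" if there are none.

Target amber_phase = [Mon 19:00, Thu 04:00].
crimson_phase [Fri 09:00, Sun 02:00] → after → yes.
green_phase [Thu 23:00, Sun 08:00] → after → yes.
red_phase [Tue 07:00, Fri 00:00] → overlapped-by → no.
silver_phase [Thu 14:00, Thu 18:00] → after → yes.
violet_phase [Mon 19:00, Thu 18:00] → started-by → no.
Result: crimson_phase, green_phase, silver_phase.

crimson_phase, green_phase, silver_phase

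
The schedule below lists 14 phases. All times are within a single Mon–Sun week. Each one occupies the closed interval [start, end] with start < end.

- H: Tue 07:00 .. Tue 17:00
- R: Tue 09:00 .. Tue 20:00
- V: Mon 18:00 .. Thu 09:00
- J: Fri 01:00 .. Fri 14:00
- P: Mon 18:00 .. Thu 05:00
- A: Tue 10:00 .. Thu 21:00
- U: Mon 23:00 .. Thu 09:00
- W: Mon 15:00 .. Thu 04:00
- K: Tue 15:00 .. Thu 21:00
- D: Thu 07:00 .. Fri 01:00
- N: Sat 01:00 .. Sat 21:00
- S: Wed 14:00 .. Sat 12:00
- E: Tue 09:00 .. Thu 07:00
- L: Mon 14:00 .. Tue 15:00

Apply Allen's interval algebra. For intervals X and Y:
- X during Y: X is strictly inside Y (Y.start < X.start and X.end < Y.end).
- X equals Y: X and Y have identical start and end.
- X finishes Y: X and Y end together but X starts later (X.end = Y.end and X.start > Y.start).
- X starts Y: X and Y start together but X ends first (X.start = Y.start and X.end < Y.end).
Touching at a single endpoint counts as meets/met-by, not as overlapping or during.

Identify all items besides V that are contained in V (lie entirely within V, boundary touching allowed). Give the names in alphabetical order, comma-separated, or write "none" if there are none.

Target V = [Mon 18:00, Thu 09:00].
A [Tue 10:00, Thu 21:00] → overlapped-by → no.
D [Thu 07:00, Fri 01:00] → overlapped-by → no.
E [Tue 09:00, Thu 07:00] → during → yes.
H [Tue 07:00, Tue 17:00] → during → yes.
J [Fri 01:00, Fri 14:00] → after → no.
K [Tue 15:00, Thu 21:00] → overlapped-by → no.
L [Mon 14:00, Tue 15:00] → overlaps → no.
N [Sat 01:00, Sat 21:00] → after → no.
P [Mon 18:00, Thu 05:00] → starts → yes.
R [Tue 09:00, Tue 20:00] → during → yes.
S [Wed 14:00, Sat 12:00] → overlapped-by → no.
U [Mon 23:00, Thu 09:00] → finishes → yes.
W [Mon 15:00, Thu 04:00] → overlaps → no.
Result: E, H, P, R, U.

E, H, P, R, U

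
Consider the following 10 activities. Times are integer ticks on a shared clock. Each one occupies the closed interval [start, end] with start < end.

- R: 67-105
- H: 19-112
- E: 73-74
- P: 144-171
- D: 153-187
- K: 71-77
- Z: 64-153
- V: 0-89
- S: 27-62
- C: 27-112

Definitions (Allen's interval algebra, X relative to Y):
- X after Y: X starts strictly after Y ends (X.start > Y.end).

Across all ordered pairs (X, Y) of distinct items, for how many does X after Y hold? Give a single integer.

18

Checking all 90 ordered pairs for relation 'after'; matching pairs in alphabetical order:
(D, C): D after C ✓
(D, E): D after E ✓
(D, H): D after H ✓
(D, K): D after K ✓
(D, R): D after R ✓
(D, S): D after S ✓
(D, V): D after V ✓
(E, S): E after S ✓
(K, S): K after S ✓
(P, C): P after C ✓
(P, E): P after E ✓
(P, H): P after H ✓
(P, K): P after K ✓
(P, R): P after R ✓
(P, S): P after S ✓
(P, V): P after V ✓
(R, S): R after S ✓
(Z, S): Z after S ✓
Count: 18.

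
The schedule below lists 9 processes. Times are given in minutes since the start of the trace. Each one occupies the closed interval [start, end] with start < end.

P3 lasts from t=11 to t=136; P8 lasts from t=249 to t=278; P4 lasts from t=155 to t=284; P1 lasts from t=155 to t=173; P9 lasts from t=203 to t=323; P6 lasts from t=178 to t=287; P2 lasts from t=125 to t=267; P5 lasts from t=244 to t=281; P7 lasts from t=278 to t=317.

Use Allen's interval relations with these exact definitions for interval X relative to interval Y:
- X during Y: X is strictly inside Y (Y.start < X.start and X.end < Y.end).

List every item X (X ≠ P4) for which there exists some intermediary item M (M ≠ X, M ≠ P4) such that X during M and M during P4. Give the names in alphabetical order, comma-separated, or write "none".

P8

Target P4 = [t=155, t=284].
Intermediaries M with M during P4: P5, P8.
Via P5 — items with X during P5: P8.
Via P8 — items with X during P8: none.
Union: P8.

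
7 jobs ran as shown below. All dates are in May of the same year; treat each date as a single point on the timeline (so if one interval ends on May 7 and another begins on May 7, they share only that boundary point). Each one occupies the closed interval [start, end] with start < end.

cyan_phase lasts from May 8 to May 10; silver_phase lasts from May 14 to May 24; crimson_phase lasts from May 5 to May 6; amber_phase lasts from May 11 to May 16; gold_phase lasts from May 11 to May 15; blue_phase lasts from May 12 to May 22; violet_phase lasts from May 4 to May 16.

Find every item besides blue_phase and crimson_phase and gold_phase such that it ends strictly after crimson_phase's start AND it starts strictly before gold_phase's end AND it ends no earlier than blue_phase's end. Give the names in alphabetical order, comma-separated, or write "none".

silver_phase

Conditions: its end is strictly after crimson_phase's start (X.end > May 5) AND its start is strictly before gold_phase's end (X.start < May 15) AND its end is no earlier than blue_phase's end (X.end >= May 22).
amber_phase: end May 16 > May 5? ✓; start May 11 < May 15? ✓; end May 16 >= May 22? ✗ → no.
cyan_phase: end May 10 > May 5? ✓; start May 8 < May 15? ✓; end May 10 >= May 22? ✗ → no.
silver_phase: end May 24 > May 5? ✓; start May 14 < May 15? ✓; end May 24 >= May 22? ✓ → yes.
violet_phase: end May 16 > May 5? ✓; start May 4 < May 15? ✓; end May 16 >= May 22? ✗ → no.
Result: silver_phase.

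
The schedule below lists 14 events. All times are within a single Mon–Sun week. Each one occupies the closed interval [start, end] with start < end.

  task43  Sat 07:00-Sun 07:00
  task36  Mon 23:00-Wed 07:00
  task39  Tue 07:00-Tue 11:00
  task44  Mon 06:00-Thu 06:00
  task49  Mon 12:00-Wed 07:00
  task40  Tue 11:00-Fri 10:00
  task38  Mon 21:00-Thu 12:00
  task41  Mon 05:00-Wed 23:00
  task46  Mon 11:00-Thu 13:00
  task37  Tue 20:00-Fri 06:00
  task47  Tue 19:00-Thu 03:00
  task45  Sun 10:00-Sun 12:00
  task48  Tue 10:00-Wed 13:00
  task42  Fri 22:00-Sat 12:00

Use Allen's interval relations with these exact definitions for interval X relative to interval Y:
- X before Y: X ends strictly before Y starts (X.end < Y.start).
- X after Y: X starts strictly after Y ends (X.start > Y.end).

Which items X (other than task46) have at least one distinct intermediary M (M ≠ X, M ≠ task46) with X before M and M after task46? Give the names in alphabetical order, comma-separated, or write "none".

Target task46 = [Mon 11:00, Thu 13:00].
Intermediaries M with M after task46: task42, task43, task45.
Via task42 — items with X before task42: task36, task37, task38, task39, task40, task41, task44, task47, task48, task49.
Via task43 — items with X before task43: task36, task37, task38, task39, task40, task41, task44, task47, task48, task49.
Via task45 — items with X before task45: task36, task37, task38, task39, task40, task41, task42, task43, task44, task47, task48, task49.
Union: task36, task37, task38, task39, task40, task41, task42, task43, task44, task47, task48, task49.

task36, task37, task38, task39, task40, task41, task42, task43, task44, task47, task48, task49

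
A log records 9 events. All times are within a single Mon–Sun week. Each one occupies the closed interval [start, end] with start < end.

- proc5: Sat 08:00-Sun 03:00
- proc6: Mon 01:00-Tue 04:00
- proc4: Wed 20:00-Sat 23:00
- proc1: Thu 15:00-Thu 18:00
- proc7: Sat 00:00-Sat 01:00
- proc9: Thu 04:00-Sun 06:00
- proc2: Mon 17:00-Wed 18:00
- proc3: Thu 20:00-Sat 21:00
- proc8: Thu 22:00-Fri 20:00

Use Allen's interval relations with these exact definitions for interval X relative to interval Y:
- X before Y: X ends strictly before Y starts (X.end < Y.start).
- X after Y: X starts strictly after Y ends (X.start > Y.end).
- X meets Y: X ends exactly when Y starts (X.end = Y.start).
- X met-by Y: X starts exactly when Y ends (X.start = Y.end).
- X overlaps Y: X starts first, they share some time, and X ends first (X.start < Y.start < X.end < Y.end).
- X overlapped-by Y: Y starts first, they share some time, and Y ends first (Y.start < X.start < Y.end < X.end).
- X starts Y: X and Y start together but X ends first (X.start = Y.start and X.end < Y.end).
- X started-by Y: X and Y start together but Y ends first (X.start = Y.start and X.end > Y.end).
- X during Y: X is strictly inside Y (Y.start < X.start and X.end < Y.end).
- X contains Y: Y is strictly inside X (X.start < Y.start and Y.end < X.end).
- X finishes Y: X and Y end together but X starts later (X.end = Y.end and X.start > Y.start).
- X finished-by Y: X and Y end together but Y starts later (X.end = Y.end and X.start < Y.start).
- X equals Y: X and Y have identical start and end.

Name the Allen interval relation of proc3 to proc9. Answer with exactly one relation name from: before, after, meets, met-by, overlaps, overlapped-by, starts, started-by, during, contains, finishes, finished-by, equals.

proc3 = [Thu 20:00, Sat 21:00]; proc9 = [Thu 04:00, Sun 06:00].
Compare endpoints: proc3.start > proc9.start, proc3.start < proc9.end, proc3.end > proc9.start, proc3.end < proc9.end.
That pattern is 'during'.

during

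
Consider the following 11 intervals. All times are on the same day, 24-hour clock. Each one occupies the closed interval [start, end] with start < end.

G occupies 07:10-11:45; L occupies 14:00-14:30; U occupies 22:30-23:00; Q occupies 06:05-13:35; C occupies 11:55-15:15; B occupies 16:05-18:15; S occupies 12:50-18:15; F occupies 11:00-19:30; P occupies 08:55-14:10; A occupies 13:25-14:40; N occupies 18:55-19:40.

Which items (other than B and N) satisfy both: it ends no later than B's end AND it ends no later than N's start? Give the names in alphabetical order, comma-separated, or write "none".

Conditions: its end is no later than B's end (X.end <= 18:15) AND its end is no later than N's start (X.end <= 18:55).
A: end 14:40 <= 18:15? ✓; end 14:40 <= 18:55? ✓ → yes.
C: end 15:15 <= 18:15? ✓; end 15:15 <= 18:55? ✓ → yes.
F: end 19:30 <= 18:15? ✗; end 19:30 <= 18:55? ✗ → no.
G: end 11:45 <= 18:15? ✓; end 11:45 <= 18:55? ✓ → yes.
L: end 14:30 <= 18:15? ✓; end 14:30 <= 18:55? ✓ → yes.
P: end 14:10 <= 18:15? ✓; end 14:10 <= 18:55? ✓ → yes.
Q: end 13:35 <= 18:15? ✓; end 13:35 <= 18:55? ✓ → yes.
S: end 18:15 <= 18:15? ✓; end 18:15 <= 18:55? ✓ → yes.
U: end 23:00 <= 18:15? ✗; end 23:00 <= 18:55? ✗ → no.
Result: A, C, G, L, P, Q, S.

A, C, G, L, P, Q, S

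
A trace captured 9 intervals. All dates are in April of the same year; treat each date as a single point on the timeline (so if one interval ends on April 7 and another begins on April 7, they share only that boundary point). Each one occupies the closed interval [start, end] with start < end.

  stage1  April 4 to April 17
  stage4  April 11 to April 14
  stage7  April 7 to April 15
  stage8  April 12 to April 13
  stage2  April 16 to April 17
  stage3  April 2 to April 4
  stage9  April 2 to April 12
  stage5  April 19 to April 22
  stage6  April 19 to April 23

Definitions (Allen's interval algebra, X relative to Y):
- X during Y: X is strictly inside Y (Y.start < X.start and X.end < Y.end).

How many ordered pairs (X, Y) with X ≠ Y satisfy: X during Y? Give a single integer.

6

Checking all 72 ordered pairs for relation 'during'; matching pairs in alphabetical order:
(stage4, stage1): stage4 during stage1 ✓
(stage4, stage7): stage4 during stage7 ✓
(stage7, stage1): stage7 during stage1 ✓
(stage8, stage1): stage8 during stage1 ✓
(stage8, stage4): stage8 during stage4 ✓
(stage8, stage7): stage8 during stage7 ✓
Count: 6.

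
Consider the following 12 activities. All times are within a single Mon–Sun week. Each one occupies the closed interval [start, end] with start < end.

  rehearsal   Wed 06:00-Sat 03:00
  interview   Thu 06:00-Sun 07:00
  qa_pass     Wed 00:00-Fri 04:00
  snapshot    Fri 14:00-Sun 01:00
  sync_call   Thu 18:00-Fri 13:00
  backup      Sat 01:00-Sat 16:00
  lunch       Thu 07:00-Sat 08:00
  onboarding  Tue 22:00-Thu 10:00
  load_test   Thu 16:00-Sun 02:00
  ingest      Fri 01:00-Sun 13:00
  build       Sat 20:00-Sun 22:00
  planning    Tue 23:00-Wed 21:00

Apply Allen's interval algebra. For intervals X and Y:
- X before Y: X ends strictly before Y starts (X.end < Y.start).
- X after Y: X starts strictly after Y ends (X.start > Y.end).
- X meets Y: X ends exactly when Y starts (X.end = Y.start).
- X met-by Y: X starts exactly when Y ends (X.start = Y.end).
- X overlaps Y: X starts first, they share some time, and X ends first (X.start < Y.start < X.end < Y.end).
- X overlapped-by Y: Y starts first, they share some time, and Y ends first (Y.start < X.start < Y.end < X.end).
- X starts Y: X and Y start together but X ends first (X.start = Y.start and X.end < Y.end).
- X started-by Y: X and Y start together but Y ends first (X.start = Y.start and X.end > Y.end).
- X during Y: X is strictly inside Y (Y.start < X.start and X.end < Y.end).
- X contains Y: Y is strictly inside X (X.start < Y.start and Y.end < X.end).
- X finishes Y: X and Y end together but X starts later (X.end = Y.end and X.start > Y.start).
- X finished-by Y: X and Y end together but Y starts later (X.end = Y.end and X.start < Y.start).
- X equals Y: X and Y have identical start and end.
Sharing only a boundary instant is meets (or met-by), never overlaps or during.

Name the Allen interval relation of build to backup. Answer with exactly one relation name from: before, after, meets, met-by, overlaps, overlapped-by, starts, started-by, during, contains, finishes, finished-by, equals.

build = [Sat 20:00, Sun 22:00]; backup = [Sat 01:00, Sat 16:00].
Compare endpoints: build.start > backup.start, build.start > backup.end, build.end > backup.start, build.end > backup.end.
That pattern is 'after'.

after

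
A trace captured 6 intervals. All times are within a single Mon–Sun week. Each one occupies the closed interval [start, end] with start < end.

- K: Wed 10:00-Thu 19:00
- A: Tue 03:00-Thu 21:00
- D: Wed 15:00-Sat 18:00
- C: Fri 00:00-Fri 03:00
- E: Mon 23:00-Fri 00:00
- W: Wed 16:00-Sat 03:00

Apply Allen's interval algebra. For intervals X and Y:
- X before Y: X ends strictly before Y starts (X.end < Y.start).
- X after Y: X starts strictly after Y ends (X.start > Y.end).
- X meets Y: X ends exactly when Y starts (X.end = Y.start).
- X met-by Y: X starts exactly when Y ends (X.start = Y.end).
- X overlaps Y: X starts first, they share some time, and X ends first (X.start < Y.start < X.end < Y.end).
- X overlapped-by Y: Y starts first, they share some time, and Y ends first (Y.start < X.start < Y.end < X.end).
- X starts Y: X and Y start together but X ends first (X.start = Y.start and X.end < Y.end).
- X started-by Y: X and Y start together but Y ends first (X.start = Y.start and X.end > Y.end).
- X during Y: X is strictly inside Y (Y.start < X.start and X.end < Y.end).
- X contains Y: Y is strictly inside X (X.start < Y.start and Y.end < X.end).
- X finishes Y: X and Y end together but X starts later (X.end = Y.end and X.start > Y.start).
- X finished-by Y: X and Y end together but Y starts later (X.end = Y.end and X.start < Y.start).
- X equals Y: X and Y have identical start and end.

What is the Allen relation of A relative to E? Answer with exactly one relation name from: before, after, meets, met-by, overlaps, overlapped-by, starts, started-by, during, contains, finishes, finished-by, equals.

during

A = [Tue 03:00, Thu 21:00]; E = [Mon 23:00, Fri 00:00].
Compare endpoints: A.start > E.start, A.start < E.end, A.end > E.start, A.end < E.end.
That pattern is 'during'.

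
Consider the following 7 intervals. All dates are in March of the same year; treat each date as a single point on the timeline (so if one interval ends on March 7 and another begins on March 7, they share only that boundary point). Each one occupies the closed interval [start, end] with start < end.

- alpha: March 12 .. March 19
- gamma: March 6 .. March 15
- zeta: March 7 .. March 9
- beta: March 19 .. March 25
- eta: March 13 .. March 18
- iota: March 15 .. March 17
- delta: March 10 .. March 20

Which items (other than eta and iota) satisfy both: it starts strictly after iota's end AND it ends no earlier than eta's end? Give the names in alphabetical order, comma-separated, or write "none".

beta

Conditions: its start is strictly after iota's end (X.start > March 17) AND its end is no earlier than eta's end (X.end >= March 18).
alpha: start March 12 > March 17? ✗; end March 19 >= March 18? ✓ → no.
beta: start March 19 > March 17? ✓; end March 25 >= March 18? ✓ → yes.
delta: start March 10 > March 17? ✗; end March 20 >= March 18? ✓ → no.
gamma: start March 6 > March 17? ✗; end March 15 >= March 18? ✗ → no.
zeta: start March 7 > March 17? ✗; end March 9 >= March 18? ✗ → no.
Result: beta.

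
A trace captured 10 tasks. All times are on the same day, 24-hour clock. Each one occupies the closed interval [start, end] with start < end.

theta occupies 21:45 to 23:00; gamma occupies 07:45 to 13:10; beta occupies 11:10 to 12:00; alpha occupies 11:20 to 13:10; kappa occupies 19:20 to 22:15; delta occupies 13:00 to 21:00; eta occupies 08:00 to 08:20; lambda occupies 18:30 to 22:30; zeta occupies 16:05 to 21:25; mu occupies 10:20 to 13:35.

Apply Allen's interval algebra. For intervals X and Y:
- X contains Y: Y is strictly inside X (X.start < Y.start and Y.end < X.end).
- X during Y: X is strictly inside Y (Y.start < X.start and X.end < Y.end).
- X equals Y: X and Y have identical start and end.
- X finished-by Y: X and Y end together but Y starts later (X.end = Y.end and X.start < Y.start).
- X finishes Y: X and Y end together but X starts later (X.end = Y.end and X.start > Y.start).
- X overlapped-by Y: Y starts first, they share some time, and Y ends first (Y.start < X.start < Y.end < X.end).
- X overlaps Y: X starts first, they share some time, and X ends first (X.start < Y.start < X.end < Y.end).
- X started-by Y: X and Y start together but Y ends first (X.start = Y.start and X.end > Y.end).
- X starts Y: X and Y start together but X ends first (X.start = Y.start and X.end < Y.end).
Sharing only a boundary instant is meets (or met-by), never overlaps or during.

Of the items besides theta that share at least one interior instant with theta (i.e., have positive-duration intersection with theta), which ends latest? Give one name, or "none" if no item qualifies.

Target theta = [21:45, 23:00].
alpha [11:20, 13:10] → before → excluded.
beta [11:10, 12:00] → before → excluded.
delta [13:00, 21:00] → before → excluded.
eta [08:00, 08:20] → before → excluded.
gamma [07:45, 13:10] → before → excluded.
kappa [19:20, 22:15] → overlaps → candidate.
lambda [18:30, 22:30] → overlaps → candidate.
mu [10:20, 13:35] → before → excluded.
zeta [16:05, 21:25] → before → excluded.
Among candidates, latest end is 22:30 → lambda.

lambda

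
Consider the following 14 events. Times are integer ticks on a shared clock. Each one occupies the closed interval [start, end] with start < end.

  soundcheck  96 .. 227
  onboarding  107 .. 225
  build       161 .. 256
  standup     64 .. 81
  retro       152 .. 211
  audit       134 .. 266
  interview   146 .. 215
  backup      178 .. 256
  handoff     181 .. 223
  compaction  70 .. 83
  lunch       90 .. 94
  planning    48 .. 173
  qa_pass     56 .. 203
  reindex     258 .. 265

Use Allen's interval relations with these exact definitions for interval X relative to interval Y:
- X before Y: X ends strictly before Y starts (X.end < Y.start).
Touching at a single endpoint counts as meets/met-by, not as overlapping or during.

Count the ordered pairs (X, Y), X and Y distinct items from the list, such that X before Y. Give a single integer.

40

Checking all 182 ordered pairs for relation 'before'; matching pairs in alphabetical order:
(backup, reindex): backup before reindex ✓
(build, reindex): build before reindex ✓
(compaction, audit): compaction before audit ✓
(compaction, backup): compaction before backup ✓
(compaction, build): compaction before build ✓
(compaction, handoff): compaction before handoff ✓
(compaction, interview): compaction before interview ✓
(compaction, lunch): compaction before lunch ✓
(compaction, onboarding): compaction before onboarding ✓
(compaction, reindex): compaction before reindex ✓
(compaction, retro): compaction before retro ✓
(compaction, soundcheck): compaction before soundcheck ✓
(handoff, reindex): handoff before reindex ✓
(interview, reindex): interview before reindex ✓
(lunch, audit): lunch before audit ✓
(lunch, backup): lunch before backup ✓
(lunch, build): lunch before build ✓
(lunch, handoff): lunch before handoff ✓
(lunch, interview): lunch before interview ✓
(lunch, onboarding): lunch before onboarding ✓
(lunch, reindex): lunch before reindex ✓
(lunch, retro): lunch before retro ✓
(lunch, soundcheck): lunch before soundcheck ✓
(onboarding, reindex): onboarding before reindex ✓
... plus 16 further pairs not listed.
Count: 40.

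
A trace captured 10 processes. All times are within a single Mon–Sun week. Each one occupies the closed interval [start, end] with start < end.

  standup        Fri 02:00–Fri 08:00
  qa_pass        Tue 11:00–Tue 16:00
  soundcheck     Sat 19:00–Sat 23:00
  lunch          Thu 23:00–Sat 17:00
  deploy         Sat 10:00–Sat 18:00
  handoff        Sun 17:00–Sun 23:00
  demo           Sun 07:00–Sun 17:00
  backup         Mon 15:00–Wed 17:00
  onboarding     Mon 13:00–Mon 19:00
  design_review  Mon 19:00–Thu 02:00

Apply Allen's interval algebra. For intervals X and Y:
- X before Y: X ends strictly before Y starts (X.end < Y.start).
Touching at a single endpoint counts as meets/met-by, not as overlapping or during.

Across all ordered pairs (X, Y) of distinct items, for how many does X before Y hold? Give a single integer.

37

Checking all 90 ordered pairs for relation 'before'; matching pairs in alphabetical order:
(backup, demo): backup before demo ✓
(backup, deploy): backup before deploy ✓
(backup, handoff): backup before handoff ✓
(backup, lunch): backup before lunch ✓
(backup, soundcheck): backup before soundcheck ✓
(backup, standup): backup before standup ✓
(deploy, demo): deploy before demo ✓
(deploy, handoff): deploy before handoff ✓
(deploy, soundcheck): deploy before soundcheck ✓
(design_review, demo): design_review before demo ✓
(design_review, deploy): design_review before deploy ✓
(design_review, handoff): design_review before handoff ✓
(design_review, lunch): design_review before lunch ✓
(design_review, soundcheck): design_review before soundcheck ✓
(design_review, standup): design_review before standup ✓
(lunch, demo): lunch before demo ✓
(lunch, handoff): lunch before handoff ✓
(lunch, soundcheck): lunch before soundcheck ✓
(onboarding, demo): onboarding before demo ✓
(onboarding, deploy): onboarding before deploy ✓
(onboarding, handoff): onboarding before handoff ✓
(onboarding, lunch): onboarding before lunch ✓
(onboarding, qa_pass): onboarding before qa_pass ✓
(onboarding, soundcheck): onboarding before soundcheck ✓
... plus 13 further pairs not listed.
Count: 37.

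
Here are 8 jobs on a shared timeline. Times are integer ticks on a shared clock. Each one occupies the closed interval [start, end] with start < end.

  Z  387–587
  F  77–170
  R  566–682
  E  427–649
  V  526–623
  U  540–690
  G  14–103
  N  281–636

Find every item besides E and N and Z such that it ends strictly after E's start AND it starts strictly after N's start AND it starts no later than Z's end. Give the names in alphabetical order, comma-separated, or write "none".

R, U, V

Conditions: its end is strictly after E's start (X.end > 427) AND its start is strictly after N's start (X.start > 281) AND its start is no later than Z's end (X.start <= 587).
F: end 170 > 427? ✗; start 77 > 281? ✗; start 77 <= 587? ✓ → no.
G: end 103 > 427? ✗; start 14 > 281? ✗; start 14 <= 587? ✓ → no.
R: end 682 > 427? ✓; start 566 > 281? ✓; start 566 <= 587? ✓ → yes.
U: end 690 > 427? ✓; start 540 > 281? ✓; start 540 <= 587? ✓ → yes.
V: end 623 > 427? ✓; start 526 > 281? ✓; start 526 <= 587? ✓ → yes.
Result: R, U, V.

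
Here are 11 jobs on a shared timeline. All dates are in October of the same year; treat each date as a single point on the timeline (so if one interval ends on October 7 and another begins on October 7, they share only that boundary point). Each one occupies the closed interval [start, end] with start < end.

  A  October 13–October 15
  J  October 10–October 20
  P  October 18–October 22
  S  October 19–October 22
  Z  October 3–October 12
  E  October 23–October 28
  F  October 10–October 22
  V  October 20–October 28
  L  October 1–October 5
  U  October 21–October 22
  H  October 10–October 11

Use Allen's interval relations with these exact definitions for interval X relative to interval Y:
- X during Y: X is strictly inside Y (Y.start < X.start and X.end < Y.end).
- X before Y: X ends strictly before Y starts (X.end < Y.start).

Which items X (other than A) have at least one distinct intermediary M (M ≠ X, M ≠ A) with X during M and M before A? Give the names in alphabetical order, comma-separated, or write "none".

Target A = [October 13, October 15].
Intermediaries M with M before A: H, L, Z.
Via H — items with X during H: none.
Via L — items with X during L: none.
Via Z — items with X during Z: H.
Union: H.

H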